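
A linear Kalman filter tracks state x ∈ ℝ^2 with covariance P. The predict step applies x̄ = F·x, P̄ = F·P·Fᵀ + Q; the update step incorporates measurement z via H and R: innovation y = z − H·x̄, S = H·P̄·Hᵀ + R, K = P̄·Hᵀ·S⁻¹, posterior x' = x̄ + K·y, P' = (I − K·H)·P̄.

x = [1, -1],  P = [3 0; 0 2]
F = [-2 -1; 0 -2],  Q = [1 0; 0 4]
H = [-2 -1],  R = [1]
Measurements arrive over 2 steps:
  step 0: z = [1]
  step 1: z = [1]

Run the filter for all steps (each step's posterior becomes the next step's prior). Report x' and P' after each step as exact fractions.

step 0: x' = [-123/89, 158/89], P' = [179/89 -324/89; -324/89 668/89]
step 1: x' = [4166/3985, -12368/3985], P' = [6181/3985 -11968/3985; -11968/3985 27044/3985]

step 0: x̄ = F·x = [-1, 2]
step 0: P̄ = F·P·Fᵀ + Q = [15 4; 4 12]
step 0: y = z − H·x̄ = [1]
step 0: S = H·P̄·Hᵀ + R = [89]
step 0: K = P̄·Hᵀ·S⁻¹ = [-34/89; -20/89]
step 0: x' = x̄ + K·y = [-123/89, 158/89]
step 0: P' = (I − K·H)·P̄ = [179/89 -324/89; -324/89 668/89]
step 1: x̄ = F·x = [88/89, -316/89]
step 1: P̄ = F·P·Fᵀ + Q = [177/89 40/89; 40/89 3028/89]
step 1: y = z − H·x̄ = [-51/89]
step 1: S = H·P̄·Hᵀ + R = [3985/89]
step 1: K = P̄·Hᵀ·S⁻¹ = [-394/3985; -3108/3985]
step 1: x' = x̄ + K·y = [4166/3985, -12368/3985]
step 1: P' = (I − K·H)·P̄ = [6181/3985 -11968/3985; -11968/3985 27044/3985]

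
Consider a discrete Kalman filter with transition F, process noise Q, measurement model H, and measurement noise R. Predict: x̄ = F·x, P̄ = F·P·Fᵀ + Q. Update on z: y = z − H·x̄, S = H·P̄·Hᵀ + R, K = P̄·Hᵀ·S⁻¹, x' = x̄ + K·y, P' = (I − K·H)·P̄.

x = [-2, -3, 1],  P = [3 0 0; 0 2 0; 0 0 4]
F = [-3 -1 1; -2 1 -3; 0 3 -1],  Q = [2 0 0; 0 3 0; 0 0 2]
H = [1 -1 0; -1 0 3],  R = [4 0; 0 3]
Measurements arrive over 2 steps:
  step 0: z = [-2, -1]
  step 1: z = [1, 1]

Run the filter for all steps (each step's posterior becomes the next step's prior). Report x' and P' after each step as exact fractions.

step 0: x' = [25979/13151, 52637/13151, 2610/13151], P' = [267081/13151 258045/13151 87132/13151; 258045/13151 296589/13151 84580/13151; 87132/13151 84580/13151 32712/13151]
step 1: x' = [484819700/179094419, 210706037/76754751, 216928897/179094419], P' = [3209453946/179094419 472161278/25584917 1013856456/179094419; 472161278/25584917 1674189550/76754751 150527348/25584917; 1013856456/179094419 150527348/25584917 378637439/179094419]

step 0: x̄ = F·x = [10, -2, -10]
step 0: P̄ = F·P·Fᵀ + Q = [35 4 -10; 4 53 18; -10 18 24]
step 0: y = z − H·x̄ = [-14, 39]
step 0: S = H·P̄·Hᵀ + R = [84 -115; -115 314]
step 0: K = P̄·Hᵀ·S⁻¹ = [2259/13151 -1895/13151; -9636/13151 -1435/13151; 638/13151 3668/13151]
step 0: x' = x̄ + K·y = [25979/13151, 52637/13151, 2610/13151]
step 0: P' = (I − K·H)·P̄ = [267081/13151 258045/13151 87132/13151; 258045/13151 296589/13151 84580/13151; 87132/13151 84580/13151 32712/13151]
step 1: x̄ = F·x = [-127964/13151, -7151/13151, 155301/13151]
step 1: P̄ = F·P·Fᵀ + Q = [3615650/13151 1897960/13151 -2645168/13151; 1897960/13151 1204698/13151 -1231903/13151; -2645168/13151 -1231903/13151 2220835/13151]
step 1: y = z − H·x̄ = [133964/13151, -580716/13151]
step 1: S = H·P̄·Hᵀ + R = [1077032/13151 -5957485/13151; -5957485/13151 39513626/13151]
step 1: K = P̄·Hᵀ·S⁻¹ = [-23918750/179094419 -55961526/179094419; -64426429/76754751 -20579234/76754751; -9958745/179094419 40685287/179094419]
step 1: x' = x̄ + K·y = [484819700/179094419, 210706037/76754751, 216928897/179094419]
step 1: P' = (I − K·H)·P̄ = [3209453946/179094419 472161278/25584917 1013856456/179094419; 472161278/25584917 1674189550/76754751 150527348/25584917; 1013856456/179094419 150527348/25584917 378637439/179094419]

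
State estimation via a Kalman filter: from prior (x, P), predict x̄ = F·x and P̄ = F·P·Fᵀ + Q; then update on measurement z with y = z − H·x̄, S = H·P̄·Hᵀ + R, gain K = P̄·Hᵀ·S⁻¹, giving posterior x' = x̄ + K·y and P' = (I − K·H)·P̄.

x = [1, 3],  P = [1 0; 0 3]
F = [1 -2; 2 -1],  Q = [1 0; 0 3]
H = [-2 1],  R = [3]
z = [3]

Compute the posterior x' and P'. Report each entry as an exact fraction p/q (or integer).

x̄ = F·x = [-5, -1]
P̄ = F·P·Fᵀ + Q = [14 8; 8 10]
y = z − H·x̄ = [-6]
S = H·P̄·Hᵀ + R = [37]
K = P̄·Hᵀ·S⁻¹ = [-20/37; -6/37]
x' = x̄ + K·y = [-65/37, -1/37]
P' = (I − K·H)·P̄ = [118/37 176/37; 176/37 334/37]

x' = [-65/37, -1/37]
P' = [118/37 176/37; 176/37 334/37]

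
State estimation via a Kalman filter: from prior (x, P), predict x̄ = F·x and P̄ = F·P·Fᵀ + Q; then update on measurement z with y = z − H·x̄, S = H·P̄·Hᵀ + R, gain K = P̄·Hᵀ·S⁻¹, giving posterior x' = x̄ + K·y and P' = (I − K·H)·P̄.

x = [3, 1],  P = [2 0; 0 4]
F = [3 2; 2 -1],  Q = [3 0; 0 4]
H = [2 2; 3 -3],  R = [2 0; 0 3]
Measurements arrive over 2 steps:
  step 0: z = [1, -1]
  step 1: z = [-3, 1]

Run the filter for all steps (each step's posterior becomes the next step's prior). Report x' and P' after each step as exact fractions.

step 0: x̄ = F·x = [11, 5]
step 0: P̄ = F·P·Fᵀ + Q = [37 4; 4 16]
step 0: y = z − H·x̄ = [-31, -19]
step 0: S = H·P̄·Hᵀ + R = [246 126; 126 408]
step 0: K = P̄·Hᵀ·S⁻¹ = [3497/14082 779/4694; 1738/7041 -386/2347]
step 0: x' = x̄ + K·y = [1046/7041, 3329/7041]
step 0: P' = (I − K·H)·P̄ = [2917/14082 290/7041; 290/7041 1448/7041]
step 1: x̄ = F·x = [9796/7041, -1237/7041]
step 1: P̄ = F·P·Fᵀ + Q = [87043/14082 6145/7041; 6145/7041 34286/7041]
step 1: y = z − H·x̄ = [-12747/2347, -8686/2347]
step 1: S = H·P̄·Hᵀ + R = [124824/2347 18471/2347; 18471/2347 407187/4694]
step 1: K = P̄·Hᵀ·S⁻¹ = [859367/3560883 575755/3560883; 853210/3560883 -189866/1186961]
step 1: x' = x̄ + K·y = [-1844009/3560883, -3151517/3560883]
step 1: P' = (I − K·H)·P̄ = [239187/1186961 141806/3560883; 141806/3560883 711404/3560883]

step 0: x' = [1046/7041, 3329/7041], P' = [2917/14082 290/7041; 290/7041 1448/7041]
step 1: x' = [-1844009/3560883, -3151517/3560883], P' = [239187/1186961 141806/3560883; 141806/3560883 711404/3560883]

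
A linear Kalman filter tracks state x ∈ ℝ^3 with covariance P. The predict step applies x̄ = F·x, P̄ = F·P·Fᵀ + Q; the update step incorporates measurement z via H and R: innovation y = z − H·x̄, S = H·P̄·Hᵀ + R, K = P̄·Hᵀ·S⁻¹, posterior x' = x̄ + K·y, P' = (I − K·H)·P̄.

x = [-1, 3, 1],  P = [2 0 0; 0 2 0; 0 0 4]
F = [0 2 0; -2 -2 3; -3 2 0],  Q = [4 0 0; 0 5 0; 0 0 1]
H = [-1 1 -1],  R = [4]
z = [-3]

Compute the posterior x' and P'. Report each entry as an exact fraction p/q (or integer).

x' = [95/31, 669/124, 23/4]
P' = [176/31 179/31 1; 179/31 3347/124 77/4; 1 77/4 77/4]

x̄ = F·x = [6, -1, 9]
P̄ = F·P·Fᵀ + Q = [12 -8 8; -8 57 4; 8 4 27]
y = z − H·x̄ = [13]
S = H·P̄·Hᵀ + R = [124]
K = P̄·Hᵀ·S⁻¹ = [-7/31; 61/124; -1/4]
x' = x̄ + K·y = [95/31, 669/124, 23/4]
P' = (I − K·H)·P̄ = [176/31 179/31 1; 179/31 3347/124 77/4; 1 77/4 77/4]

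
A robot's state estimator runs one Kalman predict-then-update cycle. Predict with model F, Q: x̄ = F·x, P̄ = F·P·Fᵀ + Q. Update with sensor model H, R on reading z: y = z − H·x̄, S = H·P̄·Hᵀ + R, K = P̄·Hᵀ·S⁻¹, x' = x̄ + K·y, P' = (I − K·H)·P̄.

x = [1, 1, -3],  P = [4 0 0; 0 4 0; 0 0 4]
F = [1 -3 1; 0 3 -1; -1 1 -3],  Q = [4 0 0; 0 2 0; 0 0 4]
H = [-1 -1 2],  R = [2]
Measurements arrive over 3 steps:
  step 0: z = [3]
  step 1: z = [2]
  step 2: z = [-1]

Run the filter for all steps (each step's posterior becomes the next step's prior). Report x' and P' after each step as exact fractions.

step 0: x̄ = F·x = [-5, 6, 9]
step 0: P̄ = F·P·Fᵀ + Q = [48 -40 -28; -40 42 24; -28 24 48]
step 0: y = z − H·x̄ = [-14]
step 0: S = H·P̄·Hᵀ + R = [220]
step 0: K = P̄·Hᵀ·S⁻¹ = [-16/55; 23/110; 5/11]
step 0: x' = x̄ + K·y = [-51/55, 169/55, 29/11]
step 0: P' = (I − K·H)·P̄ = [1616/55 -1464/55 12/11; -1464/55 1781/55 34/11; 12/11 34/11 28/11]
step 1: x̄ = F·x = [-413/55, 362/55, -43/11]
step 1: P̄ = F·P·Fᵀ + Q = [25889/55 -19601/55 -2355/11; -19601/55 15259/55 1703/11; -2355/11 1703/11 1429/11]
step 1: y = z − H·x̄ = [489/55]
step 1: S = H·P̄·Hᵀ + R = [43676/55]
step 1: K = P̄·Hᵀ·S⁻¹ = [-14919/21838; 5343/10919; 8775/21838]
step 1: x' = x̄ + K·y = [-296627/21838, 119371/10919, -7349/21838]
step 1: P' = (I − K·H)·P̄ = [1092826/10919 -992707/10919 42600/10919; -992707/10919 953135/10919 -14443/10919; 42600/10919 -14443/10919 18466/10919]
step 2: x̄ = F·x = [-510101/10919, 723575/21838, 278708/10919]
step 2: P̄ = F·P·Fᵀ + Q = [15861283/10919 -11704060/10919 -8293287/10919; -11704060/10919 8705177/10919 6079954/10919; -8293287/10919 6079954/10919 4583503/10919]
step 2: y = z − H·x̄ = [-1433297/21838]
step 2: S = H·P̄·Hᵀ + R = [28367522/10919]
step 2: K = P̄·Hᵀ·S⁻¹ = [-20743797/28367522; 15158791/28367522; 11380339/28367522]
step 2: x' = x̄ + K·y = [72480935/56735044, -109993583/56735044, -45690549/56735044]
step 2: P' = (I − K·H)·P̄ = [1798716043/28367522 -1608599347/28367522 74314551/28367522; -1608599347/28367522 1571147127/28367522 -3567319/28367522; 74314551/28367522 -3567319/28367522 46753955/28367522]

step 0: x' = [-51/55, 169/55, 29/11], P' = [1616/55 -1464/55 12/11; -1464/55 1781/55 34/11; 12/11 34/11 28/11]
step 1: x' = [-296627/21838, 119371/10919, -7349/21838], P' = [1092826/10919 -992707/10919 42600/10919; -992707/10919 953135/10919 -14443/10919; 42600/10919 -14443/10919 18466/10919]
step 2: x' = [72480935/56735044, -109993583/56735044, -45690549/56735044], P' = [1798716043/28367522 -1608599347/28367522 74314551/28367522; -1608599347/28367522 1571147127/28367522 -3567319/28367522; 74314551/28367522 -3567319/28367522 46753955/28367522]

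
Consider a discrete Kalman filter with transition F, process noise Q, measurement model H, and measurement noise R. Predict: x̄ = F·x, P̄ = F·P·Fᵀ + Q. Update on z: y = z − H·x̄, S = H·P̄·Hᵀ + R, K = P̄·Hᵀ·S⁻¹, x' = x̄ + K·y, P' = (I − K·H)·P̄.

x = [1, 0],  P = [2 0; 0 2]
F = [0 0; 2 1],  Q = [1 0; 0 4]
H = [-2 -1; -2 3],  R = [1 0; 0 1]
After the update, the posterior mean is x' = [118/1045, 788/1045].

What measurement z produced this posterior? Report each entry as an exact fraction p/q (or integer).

z = [-1, 2]

x̄ = F·x = [0, 2]
P̄ = F·P·Fᵀ + Q = [1 0; 0 14]
S = H·P̄·Hᵀ + R = [19 -38; -38 131]
K = P̄·Hᵀ·S⁻¹ = [-338/1045 -6/55; -238/1045 14/55]
x' − x̄ = [118/1045, -1302/1045] = K·y
y = (KᵀK)⁻¹·Kᵀ·(x' − x̄) = [1, -4]
z = y + H·x̄ = [1, -4] + [-2, 6] = [-1, 2]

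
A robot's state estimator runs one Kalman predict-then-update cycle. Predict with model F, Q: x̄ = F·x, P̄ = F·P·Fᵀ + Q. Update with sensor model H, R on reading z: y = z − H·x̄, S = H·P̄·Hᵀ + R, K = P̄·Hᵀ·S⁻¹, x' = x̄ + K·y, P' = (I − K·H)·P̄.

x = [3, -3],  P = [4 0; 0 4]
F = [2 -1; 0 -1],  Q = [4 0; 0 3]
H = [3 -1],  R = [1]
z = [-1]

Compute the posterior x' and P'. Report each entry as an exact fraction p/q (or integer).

x' = [1/2, 19/8]
P' = [22/25 23/10; 23/10 55/8]

x̄ = F·x = [9, 3]
P̄ = F·P·Fᵀ + Q = [24 4; 4 7]
y = z − H·x̄ = [-25]
S = H·P̄·Hᵀ + R = [200]
K = P̄·Hᵀ·S⁻¹ = [17/50; 1/40]
x' = x̄ + K·y = [1/2, 19/8]
P' = (I − K·H)·P̄ = [22/25 23/10; 23/10 55/8]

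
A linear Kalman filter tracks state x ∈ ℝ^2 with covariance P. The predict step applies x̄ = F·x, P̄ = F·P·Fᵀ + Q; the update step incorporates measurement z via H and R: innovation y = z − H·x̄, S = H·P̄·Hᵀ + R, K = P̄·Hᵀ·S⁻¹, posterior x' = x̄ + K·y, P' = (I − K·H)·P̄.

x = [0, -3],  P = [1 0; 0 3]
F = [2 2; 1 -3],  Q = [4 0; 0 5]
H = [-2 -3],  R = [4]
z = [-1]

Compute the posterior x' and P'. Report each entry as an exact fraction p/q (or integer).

x̄ = F·x = [-6, 9]
P̄ = F·P·Fᵀ + Q = [20 -16; -16 33]
y = z − H·x̄ = [14]
S = H·P̄·Hᵀ + R = [189]
K = P̄·Hᵀ·S⁻¹ = [8/189; -67/189]
x' = x̄ + K·y = [-146/27, 109/27]
P' = (I − K·H)·P̄ = [3716/189 -2488/189; -2488/189 1748/189]

x' = [-146/27, 109/27]
P' = [3716/189 -2488/189; -2488/189 1748/189]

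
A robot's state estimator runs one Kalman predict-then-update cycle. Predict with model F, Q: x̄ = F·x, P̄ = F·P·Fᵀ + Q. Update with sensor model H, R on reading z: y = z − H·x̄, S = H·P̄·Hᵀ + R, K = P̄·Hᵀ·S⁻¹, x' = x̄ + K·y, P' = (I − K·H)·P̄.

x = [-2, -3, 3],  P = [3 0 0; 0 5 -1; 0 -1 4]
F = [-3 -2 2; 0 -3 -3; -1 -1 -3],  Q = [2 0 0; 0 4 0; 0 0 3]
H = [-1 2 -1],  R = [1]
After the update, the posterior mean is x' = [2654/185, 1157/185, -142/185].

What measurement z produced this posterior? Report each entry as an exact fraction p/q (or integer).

x̄ = F·x = [18, 0, -4]
P̄ = F·P·Fᵀ + Q = [73 6 -9; 6 67 39; -9 39 41]
S = H·P̄·Hᵀ + R = [185]
K = P̄·Hᵀ·S⁻¹ = [-52/185; 89/185; 46/185]
x' − x̄ = [-676/185, 1157/185, 598/185] = K·y
y = (KᵀK)⁻¹·Kᵀ·(x' − x̄) = [13]
z = y + H·x̄ = [13] + [-14] = [-1]

z = [-1]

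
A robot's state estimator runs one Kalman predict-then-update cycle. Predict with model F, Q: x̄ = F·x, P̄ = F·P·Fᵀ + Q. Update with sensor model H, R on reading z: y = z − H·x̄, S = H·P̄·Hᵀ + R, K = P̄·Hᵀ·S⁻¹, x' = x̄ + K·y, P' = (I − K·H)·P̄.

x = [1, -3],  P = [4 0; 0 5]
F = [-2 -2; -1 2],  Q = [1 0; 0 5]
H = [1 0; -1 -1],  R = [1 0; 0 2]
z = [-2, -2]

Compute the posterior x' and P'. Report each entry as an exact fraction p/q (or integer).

x̄ = F·x = [4, -7]
P̄ = F·P·Fᵀ + Q = [37 -12; -12 29]
y = z − H·x̄ = [-6, -5]
S = H·P̄·Hᵀ + R = [38 -25; -25 44]
K = P̄·Hᵀ·S⁻¹ = [1003/1047 -25/1047; -953/1047 -946/1047]
x' = x̄ + K·y = [-1705/1047, 3119/1047]
P' = (I − K·H)·P̄ = [1003/1047 -953/1047; -953/1047 2845/1047]

x' = [-1705/1047, 3119/1047]
P' = [1003/1047 -953/1047; -953/1047 2845/1047]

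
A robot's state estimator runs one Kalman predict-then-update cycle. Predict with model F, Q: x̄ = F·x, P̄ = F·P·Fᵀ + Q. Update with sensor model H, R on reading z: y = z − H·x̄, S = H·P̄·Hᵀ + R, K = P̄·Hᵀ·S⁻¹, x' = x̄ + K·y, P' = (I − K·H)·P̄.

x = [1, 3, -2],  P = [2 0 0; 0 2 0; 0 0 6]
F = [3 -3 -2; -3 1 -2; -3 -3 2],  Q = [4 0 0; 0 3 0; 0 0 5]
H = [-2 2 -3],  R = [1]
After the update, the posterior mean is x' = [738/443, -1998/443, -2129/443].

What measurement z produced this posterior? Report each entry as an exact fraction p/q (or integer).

x̄ = F·x = [-2, 4, -16]
P̄ = F·P·Fᵀ + Q = [64 0 -24; 0 47 -12; -24 -12 65]
S = H·P̄·Hᵀ + R = [886]
K = P̄·Hᵀ·S⁻¹ = [-28/443; 65/443; -171/886]
x' − x̄ = [1624/443, -3770/443, 4959/443] = K·y
y = (KᵀK)⁻¹·Kᵀ·(x' − x̄) = [-58]
z = y + H·x̄ = [-58] + [60] = [2]

z = [2]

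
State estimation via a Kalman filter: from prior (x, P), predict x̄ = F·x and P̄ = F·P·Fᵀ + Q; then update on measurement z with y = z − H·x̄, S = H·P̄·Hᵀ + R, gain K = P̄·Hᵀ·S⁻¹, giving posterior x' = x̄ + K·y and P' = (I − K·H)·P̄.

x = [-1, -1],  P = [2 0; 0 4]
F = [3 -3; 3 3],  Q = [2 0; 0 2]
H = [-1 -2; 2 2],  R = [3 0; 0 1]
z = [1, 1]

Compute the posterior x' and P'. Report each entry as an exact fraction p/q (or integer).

x' = [25680/12371, -19612/12371]
P' = [45160/12371 -39422/12371; -39422/12371 36724/12371]

x̄ = F·x = [0, -6]
P̄ = F·P·Fᵀ + Q = [56 -18; -18 56]
y = z − H·x̄ = [-11, 13]
S = H·P̄·Hᵀ + R = [211 -228; -228 305]
K = P̄·Hᵀ·S⁻¹ = [11228/12371 11476/12371; -11342/12371 -5396/12371]
x' = x̄ + K·y = [25680/12371, -19612/12371]
P' = (I − K·H)·P̄ = [45160/12371 -39422/12371; -39422/12371 36724/12371]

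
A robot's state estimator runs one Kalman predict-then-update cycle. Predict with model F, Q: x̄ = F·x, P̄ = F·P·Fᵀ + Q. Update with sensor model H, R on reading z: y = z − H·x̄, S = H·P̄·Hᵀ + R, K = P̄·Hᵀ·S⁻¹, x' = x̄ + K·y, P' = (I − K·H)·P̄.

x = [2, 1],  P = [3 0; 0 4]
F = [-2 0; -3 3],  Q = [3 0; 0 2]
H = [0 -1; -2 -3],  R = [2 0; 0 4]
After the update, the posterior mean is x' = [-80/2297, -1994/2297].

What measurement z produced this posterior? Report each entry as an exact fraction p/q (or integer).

z = [2, 2]

x̄ = F·x = [-4, -3]
P̄ = F·P·Fᵀ + Q = [15 18; 18 65]
S = H·P̄·Hᵀ + R = [67 231; 231 865]
K = P̄·Hᵀ·S⁻¹ = [1917/2297 -735/2297; -1432/2297 -231/2297]
x' − x̄ = [9108/2297, 4897/2297] = K·y
y = (KᵀK)⁻¹·Kᵀ·(x' − x̄) = [-1, -15]
z = y + H·x̄ = [-1, -15] + [3, 17] = [2, 2]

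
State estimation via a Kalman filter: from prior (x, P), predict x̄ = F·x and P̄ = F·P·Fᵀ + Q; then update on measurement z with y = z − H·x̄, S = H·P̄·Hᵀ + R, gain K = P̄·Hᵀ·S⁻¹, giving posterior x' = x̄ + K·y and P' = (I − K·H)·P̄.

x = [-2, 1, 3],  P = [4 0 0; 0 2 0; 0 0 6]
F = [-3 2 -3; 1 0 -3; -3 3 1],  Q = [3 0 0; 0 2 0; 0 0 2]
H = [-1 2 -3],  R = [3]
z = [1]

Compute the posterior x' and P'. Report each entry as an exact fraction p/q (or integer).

x' = [-3740/637, -305/91, -360/637]
P' = [117225/1274 5106/91 4344/637; 5106/91 492/13 582/91; 4344/637 582/91 1406/637]

x̄ = F·x = [-1, -11, 12]
P̄ = F·P·Fᵀ + Q = [101 42 30; 42 60 -30; 30 -30 62]
y = z − H·x̄ = [58]
S = H·P̄·Hᵀ + R = [1274]
K = P̄·Hᵀ·S⁻¹ = [-107/1274; 12/91; -138/637]
x' = x̄ + K·y = [-3740/637, -305/91, -360/637]
P' = (I − K·H)·P̄ = [117225/1274 5106/91 4344/637; 5106/91 492/13 582/91; 4344/637 582/91 1406/637]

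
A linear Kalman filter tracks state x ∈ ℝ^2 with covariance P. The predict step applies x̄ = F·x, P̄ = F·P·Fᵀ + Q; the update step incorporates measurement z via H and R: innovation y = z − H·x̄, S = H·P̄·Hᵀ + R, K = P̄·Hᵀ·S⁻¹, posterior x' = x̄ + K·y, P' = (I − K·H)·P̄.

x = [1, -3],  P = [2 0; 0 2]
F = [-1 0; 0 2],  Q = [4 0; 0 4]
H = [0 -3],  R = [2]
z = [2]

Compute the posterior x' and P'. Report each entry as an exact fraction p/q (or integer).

x' = [-1, -42/55]
P' = [6 0; 0 12/55]

x̄ = F·x = [-1, -6]
P̄ = F·P·Fᵀ + Q = [6 0; 0 12]
y = z − H·x̄ = [-16]
S = H·P̄·Hᵀ + R = [110]
K = P̄·Hᵀ·S⁻¹ = [0; -18/55]
x' = x̄ + K·y = [-1, -42/55]
P' = (I − K·H)·P̄ = [6 0; 0 12/55]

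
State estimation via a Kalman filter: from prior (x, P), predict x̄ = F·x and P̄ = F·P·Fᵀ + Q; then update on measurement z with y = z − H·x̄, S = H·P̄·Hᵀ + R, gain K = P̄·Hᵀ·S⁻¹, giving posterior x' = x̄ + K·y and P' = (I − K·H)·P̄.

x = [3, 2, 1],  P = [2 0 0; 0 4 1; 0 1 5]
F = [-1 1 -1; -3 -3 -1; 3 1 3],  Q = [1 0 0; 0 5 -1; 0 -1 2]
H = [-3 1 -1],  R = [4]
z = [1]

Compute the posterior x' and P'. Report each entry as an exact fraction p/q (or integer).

x̄ = F·x = [-2, -16, 14]
P̄ = F·P·Fᵀ + Q = [10 1 -15; 1 70 -56; -15 -56 75]
y = z − H·x̄ = [25]
S = H·P̄·Hᵀ + R = [255]
K = P̄·Hᵀ·S⁻¹ = [-14/255; 41/85; -86/255]
x' = x̄ + K·y = [-172/51, -67/17, 284/51]
P' = (I − K·H)·P̄ = [2354/255 659/85 -5029/255; 659/85 907/85 -1234/85; -5029/255 -1234/85 11729/255]

x' = [-172/51, -67/17, 284/51]
P' = [2354/255 659/85 -5029/255; 659/85 907/85 -1234/85; -5029/255 -1234/85 11729/255]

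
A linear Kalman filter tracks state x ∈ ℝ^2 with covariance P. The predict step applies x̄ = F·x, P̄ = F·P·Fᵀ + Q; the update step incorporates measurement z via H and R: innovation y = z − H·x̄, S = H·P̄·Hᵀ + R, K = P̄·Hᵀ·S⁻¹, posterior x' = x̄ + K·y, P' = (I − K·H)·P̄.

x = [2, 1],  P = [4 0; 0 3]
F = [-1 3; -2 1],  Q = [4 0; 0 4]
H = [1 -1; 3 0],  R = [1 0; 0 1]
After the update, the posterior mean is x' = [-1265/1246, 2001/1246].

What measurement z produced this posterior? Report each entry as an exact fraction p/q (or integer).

z = [-3, -3]

x̄ = F·x = [1, -3]
P̄ = F·P·Fᵀ + Q = [35 17; 17 23]
S = H·P̄·Hᵀ + R = [25 54; 54 316]
K = P̄·Hᵀ·S⁻¹ = [9/2492 1653/4984; -2325/2492 1599/4984]
x' − x̄ = [-2511/1246, 5739/1246] = K·y
y = (KᵀK)⁻¹·Kᵀ·(x' − x̄) = [-7, -6]
z = y + H·x̄ = [-7, -6] + [4, 3] = [-3, -3]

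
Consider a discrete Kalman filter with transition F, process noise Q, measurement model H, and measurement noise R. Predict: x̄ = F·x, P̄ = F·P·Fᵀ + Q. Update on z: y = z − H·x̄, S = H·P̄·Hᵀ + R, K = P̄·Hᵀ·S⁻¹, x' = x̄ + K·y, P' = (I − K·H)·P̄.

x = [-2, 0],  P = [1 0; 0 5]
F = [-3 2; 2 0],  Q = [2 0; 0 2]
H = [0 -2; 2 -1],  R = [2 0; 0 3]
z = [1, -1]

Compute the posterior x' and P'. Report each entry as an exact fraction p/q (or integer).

x' = [-1024/1393, -940/1393]
P' = [1143/1393 282/1393; 282/1393 618/1393]

x̄ = F·x = [6, -4]
P̄ = F·P·Fᵀ + Q = [31 -6; -6 6]
y = z − H·x̄ = [-7, -17]
S = H·P̄·Hᵀ + R = [26 36; 36 157]
K = P̄·Hᵀ·S⁻¹ = [-282/1393 668/1393; -618/1393 -18/1393]
x' = x̄ + K·y = [-1024/1393, -940/1393]
P' = (I − K·H)·P̄ = [1143/1393 282/1393; 282/1393 618/1393]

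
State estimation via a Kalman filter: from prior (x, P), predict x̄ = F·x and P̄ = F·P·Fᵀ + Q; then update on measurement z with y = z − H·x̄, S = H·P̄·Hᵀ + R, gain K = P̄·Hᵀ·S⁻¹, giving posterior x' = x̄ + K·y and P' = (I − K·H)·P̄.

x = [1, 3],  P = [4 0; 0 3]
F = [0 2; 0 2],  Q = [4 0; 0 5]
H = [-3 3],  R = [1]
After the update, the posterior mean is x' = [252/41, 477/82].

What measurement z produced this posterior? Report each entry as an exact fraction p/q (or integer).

z = [-1]

x̄ = F·x = [6, 6]
P̄ = F·P·Fᵀ + Q = [16 12; 12 17]
S = H·P̄·Hᵀ + R = [82]
K = P̄·Hᵀ·S⁻¹ = [-6/41; 15/82]
x' − x̄ = [6/41, -15/82] = K·y
y = (KᵀK)⁻¹·Kᵀ·(x' − x̄) = [-1]
z = y + H·x̄ = [-1] + [0] = [-1]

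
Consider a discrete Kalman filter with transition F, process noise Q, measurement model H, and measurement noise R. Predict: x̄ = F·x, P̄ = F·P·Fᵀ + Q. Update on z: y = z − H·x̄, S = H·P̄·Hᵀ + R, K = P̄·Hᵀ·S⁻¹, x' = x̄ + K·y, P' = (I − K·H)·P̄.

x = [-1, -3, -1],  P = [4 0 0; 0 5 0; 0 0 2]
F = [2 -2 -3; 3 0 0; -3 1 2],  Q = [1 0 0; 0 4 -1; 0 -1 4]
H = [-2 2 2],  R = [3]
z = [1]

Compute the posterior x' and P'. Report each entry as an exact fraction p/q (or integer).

x̄ = F·x = [7, -3, -2]
P̄ = F·P·Fᵀ + Q = [55 24 -46; 24 40 -37; -46 -37 53]
y = z − H·x̄ = [25]
S = H·P̄·Hᵀ + R = [475]
K = P̄·Hᵀ·S⁻¹ = [-154/475; -42/475; 124/475]
x' = x̄ + K·y = [-21/19, -99/19, 86/19]
P' = (I − K·H)·P̄ = [2409/475 4932/475 -2754/475; 4932/475 17236/475 -12367/475; -2754/475 -12367/475 9799/475]

x' = [-21/19, -99/19, 86/19]
P' = [2409/475 4932/475 -2754/475; 4932/475 17236/475 -12367/475; -2754/475 -12367/475 9799/475]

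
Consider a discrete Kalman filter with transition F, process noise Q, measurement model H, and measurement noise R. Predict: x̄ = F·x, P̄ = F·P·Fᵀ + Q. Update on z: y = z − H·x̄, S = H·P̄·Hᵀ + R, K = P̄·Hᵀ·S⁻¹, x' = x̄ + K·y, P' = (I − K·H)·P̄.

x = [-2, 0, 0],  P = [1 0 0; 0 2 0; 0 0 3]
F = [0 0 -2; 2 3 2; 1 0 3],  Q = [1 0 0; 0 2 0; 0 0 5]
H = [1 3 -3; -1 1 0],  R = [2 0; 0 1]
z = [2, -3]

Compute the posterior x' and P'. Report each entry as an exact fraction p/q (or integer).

x̄ = F·x = [0, -4, -2]
P̄ = F·P·Fᵀ + Q = [13 -12 -18; -12 36 20; -18 20 33]
y = z − H·x̄ = [8, 1]
S = H·P̄·Hᵀ + R = [312 5; 5 74]
K = P̄·Hᵀ·S⁻¹ = [2419/23063 -7955/23063; 2424/23063 14796/23063; -4408/23063 12141/23063]
x' = x̄ + K·y = [11397/23063, -58064/23063, -69249/23063]
P' = (I − K·H)·P̄ = [25955/23063 18000/23063 25039/23063; 18000/23063 32796/23063 37180/23063; 25039/23063 37180/23063 48465/23063]

x' = [11397/23063, -58064/23063, -69249/23063]
P' = [25955/23063 18000/23063 25039/23063; 18000/23063 32796/23063 37180/23063; 25039/23063 37180/23063 48465/23063]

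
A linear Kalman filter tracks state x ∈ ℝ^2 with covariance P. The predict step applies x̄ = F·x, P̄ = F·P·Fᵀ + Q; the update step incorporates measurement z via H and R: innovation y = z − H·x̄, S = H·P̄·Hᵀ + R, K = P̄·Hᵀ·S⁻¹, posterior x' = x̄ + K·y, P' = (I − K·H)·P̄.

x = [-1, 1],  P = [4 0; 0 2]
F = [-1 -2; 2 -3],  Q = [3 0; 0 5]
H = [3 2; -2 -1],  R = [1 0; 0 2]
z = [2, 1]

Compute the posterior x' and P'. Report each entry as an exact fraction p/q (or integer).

x̄ = F·x = [-1, -5]
P̄ = F·P·Fᵀ + Q = [15 4; 4 39]
y = z − H·x̄ = [15, -6]
S = H·P̄·Hᵀ + R = [340 -196; -196 117]
K = P̄·Hᵀ·S⁻¹ = [-463/1364 -293/341; 659/682 415/341]
x' = x̄ + K·y = [-1277/1364, 1495/682]
P' = (I − K·H)·P̄ = [5151/1364 -3979/682; -3979/682 3149/341]

x' = [-1277/1364, 1495/682]
P' = [5151/1364 -3979/682; -3979/682 3149/341]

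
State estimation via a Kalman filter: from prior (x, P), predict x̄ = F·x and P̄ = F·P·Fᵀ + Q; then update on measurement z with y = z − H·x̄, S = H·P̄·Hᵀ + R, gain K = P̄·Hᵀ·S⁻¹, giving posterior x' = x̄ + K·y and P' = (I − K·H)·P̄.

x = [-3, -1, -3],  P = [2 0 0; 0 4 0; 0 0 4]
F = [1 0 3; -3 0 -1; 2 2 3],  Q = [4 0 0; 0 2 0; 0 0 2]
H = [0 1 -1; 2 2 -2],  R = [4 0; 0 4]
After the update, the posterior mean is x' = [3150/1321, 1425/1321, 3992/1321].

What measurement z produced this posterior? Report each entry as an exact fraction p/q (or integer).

z = [-3, 1]

x̄ = F·x = [-12, 12, -17]
P̄ = F·P·Fᵀ + Q = [42 -18 40; -18 24 -24; 40 -24 62]
S = H·P̄·Hᵀ + R = [138 152; 152 244]
K = P̄·Hᵀ·S⁻¹ = [-1161/1321 550/1321; 324/1321 123/1321; -875/1321 47/1321]
x' − x̄ = [19002/1321, -14427/1321, 26449/1321] = K·y
y = (KᵀK)⁻¹·Kᵀ·(x' − x̄) = [-32, -33]
z = y + H·x̄ = [-32, -33] + [29, 34] = [-3, 1]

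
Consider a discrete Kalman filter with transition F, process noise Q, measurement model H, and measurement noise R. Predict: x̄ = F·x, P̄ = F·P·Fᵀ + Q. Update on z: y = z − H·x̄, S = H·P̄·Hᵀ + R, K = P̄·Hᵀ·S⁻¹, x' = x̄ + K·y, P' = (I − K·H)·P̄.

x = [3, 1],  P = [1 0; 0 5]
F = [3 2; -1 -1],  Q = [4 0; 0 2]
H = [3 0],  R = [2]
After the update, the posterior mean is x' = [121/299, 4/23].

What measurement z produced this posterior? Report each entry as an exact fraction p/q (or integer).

x̄ = F·x = [11, -4]
P̄ = F·P·Fᵀ + Q = [33 -13; -13 8]
S = H·P̄·Hᵀ + R = [299]
K = P̄·Hᵀ·S⁻¹ = [99/299; -3/23]
x' − x̄ = [-3168/299, 96/23] = K·y
y = (KᵀK)⁻¹·Kᵀ·(x' − x̄) = [-32]
z = y + H·x̄ = [-32] + [33] = [1]

z = [1]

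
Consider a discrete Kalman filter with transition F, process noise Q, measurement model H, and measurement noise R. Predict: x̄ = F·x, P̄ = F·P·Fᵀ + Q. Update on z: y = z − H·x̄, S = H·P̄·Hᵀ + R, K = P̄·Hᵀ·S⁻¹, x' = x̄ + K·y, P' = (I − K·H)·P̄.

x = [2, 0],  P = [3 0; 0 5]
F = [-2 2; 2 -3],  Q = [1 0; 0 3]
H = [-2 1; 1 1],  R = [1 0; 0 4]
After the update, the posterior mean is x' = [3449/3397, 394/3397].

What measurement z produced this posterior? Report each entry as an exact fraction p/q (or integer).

z = [-2, 3]

x̄ = F·x = [-4, 4]
P̄ = F·P·Fᵀ + Q = [33 -42; -42 60]
S = H·P̄·Hᵀ + R = [361 36; 36 13]
K = P̄·Hᵀ·S⁻¹ = [-1080/3397 639/3397; 1224/3397 1314/3397]
x' − x̄ = [17037/3397, -13194/3397] = K·y
y = (KᵀK)⁻¹·Kᵀ·(x' − x̄) = [-14, 3]
z = y + H·x̄ = [-14, 3] + [12, 0] = [-2, 3]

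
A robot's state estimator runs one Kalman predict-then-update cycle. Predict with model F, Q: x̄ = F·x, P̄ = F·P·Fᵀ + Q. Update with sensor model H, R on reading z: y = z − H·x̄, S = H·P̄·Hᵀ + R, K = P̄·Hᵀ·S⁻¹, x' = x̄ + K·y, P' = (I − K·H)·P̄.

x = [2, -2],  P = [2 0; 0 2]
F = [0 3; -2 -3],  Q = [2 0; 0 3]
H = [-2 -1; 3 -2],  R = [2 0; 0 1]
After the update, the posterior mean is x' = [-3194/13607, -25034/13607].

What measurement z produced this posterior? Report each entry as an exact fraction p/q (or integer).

z = [2, 3]

x̄ = F·x = [-6, 2]
P̄ = F·P·Fᵀ + Q = [20 -18; -18 29]
S = H·P̄·Hᵀ + R = [39 -80; -80 513]
K = P̄·Hᵀ·S⁻¹ = [-3606/13607 1984/13607; -5369/13607 -3808/13607]
x' − x̄ = [78448/13607, -52248/13607] = K·y
y = (KᵀK)⁻¹·Kᵀ·(x' − x̄) = [-8, 25]
z = y + H·x̄ = [-8, 25] + [10, -22] = [2, 3]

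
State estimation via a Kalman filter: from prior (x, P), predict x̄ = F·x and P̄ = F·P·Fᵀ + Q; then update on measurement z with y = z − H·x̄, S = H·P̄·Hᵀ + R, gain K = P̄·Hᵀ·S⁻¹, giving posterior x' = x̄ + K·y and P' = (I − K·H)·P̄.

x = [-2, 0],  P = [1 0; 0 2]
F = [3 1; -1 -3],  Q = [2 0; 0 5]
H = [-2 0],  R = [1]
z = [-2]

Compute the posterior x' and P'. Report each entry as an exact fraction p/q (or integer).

x̄ = F·x = [-6, 2]
P̄ = F·P·Fᵀ + Q = [13 -9; -9 24]
y = z − H·x̄ = [-14]
S = H·P̄·Hᵀ + R = [53]
K = P̄·Hᵀ·S⁻¹ = [-26/53; 18/53]
x' = x̄ + K·y = [46/53, -146/53]
P' = (I − K·H)·P̄ = [13/53 -9/53; -9/53 948/53]

x' = [46/53, -146/53]
P' = [13/53 -9/53; -9/53 948/53]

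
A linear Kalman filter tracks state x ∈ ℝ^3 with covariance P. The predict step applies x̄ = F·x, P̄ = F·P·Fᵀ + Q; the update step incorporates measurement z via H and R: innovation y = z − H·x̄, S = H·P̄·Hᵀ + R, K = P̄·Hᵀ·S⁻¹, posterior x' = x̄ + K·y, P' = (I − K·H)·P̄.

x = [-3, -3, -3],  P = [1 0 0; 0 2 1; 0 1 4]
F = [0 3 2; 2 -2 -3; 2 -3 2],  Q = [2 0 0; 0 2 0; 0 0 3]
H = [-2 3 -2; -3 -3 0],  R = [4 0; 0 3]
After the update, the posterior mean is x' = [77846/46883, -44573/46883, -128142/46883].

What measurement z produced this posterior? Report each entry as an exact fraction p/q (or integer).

x̄ = F·x = [-15, 9, -3]
P̄ = F·P·Fᵀ + Q = [48 -49 -2; -49 62 -3; -2 -3 29]
S = H·P̄·Hᵀ + R = [1478 -153; -153 111]
K = P̄·Hᵀ·S⁻¹ = [-8690/46883 -10711/46883; 8741/46883 -4424/46883; -1566/46883 4177/46883]
x' − x̄ = [781091/46883, -466520/46883, 12507/46883] = K·y
y = (KᵀK)⁻¹·Kᵀ·(x' − x̄) = [-64, -21]
z = y + H·x̄ = [-64, -21] + [63, 18] = [-1, -3]

z = [-1, -3]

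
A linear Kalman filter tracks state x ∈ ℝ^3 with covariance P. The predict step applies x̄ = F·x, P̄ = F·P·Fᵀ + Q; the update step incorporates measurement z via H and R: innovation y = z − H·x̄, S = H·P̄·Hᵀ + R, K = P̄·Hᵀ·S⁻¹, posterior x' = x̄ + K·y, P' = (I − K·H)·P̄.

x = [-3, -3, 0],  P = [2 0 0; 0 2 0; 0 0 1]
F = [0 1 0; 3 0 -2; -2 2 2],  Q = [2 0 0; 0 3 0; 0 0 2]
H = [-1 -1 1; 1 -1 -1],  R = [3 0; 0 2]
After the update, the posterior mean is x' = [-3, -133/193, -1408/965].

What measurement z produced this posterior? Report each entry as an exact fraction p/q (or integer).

z = [2, -2]

x̄ = F·x = [-3, -9, 0]
P̄ = F·P·Fᵀ + Q = [4 0 4; 0 25 -16; 4 -16 22]
S = H·P̄·Hᵀ + R = [78 7; 7 13]
K = P̄·Hᵀ·S⁻¹ = [0 0; -94/193 -83/193; 456/965 -394/965]
x' − x̄ = [0, 1604/193, -1408/965] = K·y
y = (KᵀK)⁻¹·Kᵀ·(x' − x̄) = [-10, -8]
z = y + H·x̄ = [-10, -8] + [12, 6] = [2, -2]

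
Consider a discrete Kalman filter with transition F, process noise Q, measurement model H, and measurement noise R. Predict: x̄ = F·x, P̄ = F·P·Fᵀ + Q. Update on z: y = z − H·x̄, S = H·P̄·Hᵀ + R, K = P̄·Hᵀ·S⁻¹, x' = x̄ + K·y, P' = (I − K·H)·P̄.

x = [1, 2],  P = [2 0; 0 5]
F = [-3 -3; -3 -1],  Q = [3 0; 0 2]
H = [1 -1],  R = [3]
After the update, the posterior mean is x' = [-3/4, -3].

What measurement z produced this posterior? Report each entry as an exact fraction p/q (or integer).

x̄ = F·x = [-9, -5]
P̄ = F·P·Fᵀ + Q = [66 33; 33 25]
S = H·P̄·Hᵀ + R = [28]
K = P̄·Hᵀ·S⁻¹ = [33/28; 2/7]
x' − x̄ = [33/4, 2] = K·y
y = (KᵀK)⁻¹·Kᵀ·(x' − x̄) = [7]
z = y + H·x̄ = [7] + [-4] = [3]

z = [3]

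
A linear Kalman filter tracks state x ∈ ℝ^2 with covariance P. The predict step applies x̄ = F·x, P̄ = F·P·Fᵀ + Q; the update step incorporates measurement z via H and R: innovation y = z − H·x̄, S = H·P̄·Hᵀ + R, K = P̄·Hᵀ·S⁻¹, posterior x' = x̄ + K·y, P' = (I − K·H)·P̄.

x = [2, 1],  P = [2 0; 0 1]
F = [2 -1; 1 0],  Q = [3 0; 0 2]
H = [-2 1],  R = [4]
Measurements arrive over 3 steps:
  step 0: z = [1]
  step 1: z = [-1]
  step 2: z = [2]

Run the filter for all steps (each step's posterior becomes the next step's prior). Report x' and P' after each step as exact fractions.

step 0: x' = [1/2, 3/2], P' = [2 2; 2 18/5]
step 1: x' = [37/66, 1/2], P' = [61/33 2; 2 4]
step 2: x' = [-871/1758, 533/879], P' = [1561/879 1658/879; 1658/879 3376/879]

step 0: x̄ = F·x = [3, 2]
step 0: P̄ = F·P·Fᵀ + Q = [12 4; 4 4]
step 0: y = z − H·x̄ = [5]
step 0: S = H·P̄·Hᵀ + R = [40]
step 0: K = P̄·Hᵀ·S⁻¹ = [-1/2; -1/10]
step 0: x' = x̄ + K·y = [1/2, 3/2]
step 0: P' = (I − K·H)·P̄ = [2 2; 2 18/5]
step 1: x̄ = F·x = [-1/2, 1/2]
step 1: P̄ = F·P·Fᵀ + Q = [33/5 2; 2 4]
step 1: y = z − H·x̄ = [-5/2]
step 1: S = H·P̄·Hᵀ + R = [132/5]
step 1: K = P̄·Hᵀ·S⁻¹ = [-14/33; 0]
step 1: x' = x̄ + K·y = [37/66, 1/2]
step 1: P' = (I − K·H)·P̄ = [61/33 2; 2 4]
step 2: x̄ = F·x = [41/66, 37/66]
step 2: P̄ = F·P·Fᵀ + Q = [211/33 56/33; 56/33 127/33]
step 2: y = z − H·x̄ = [59/22]
step 2: S = H·P̄·Hᵀ + R = [293/11]
step 2: K = P̄·Hᵀ·S⁻¹ = [-122/293; 5/293]
step 2: x' = x̄ + K·y = [-871/1758, 533/879]
step 2: P' = (I − K·H)·P̄ = [1561/879 1658/879; 1658/879 3376/879]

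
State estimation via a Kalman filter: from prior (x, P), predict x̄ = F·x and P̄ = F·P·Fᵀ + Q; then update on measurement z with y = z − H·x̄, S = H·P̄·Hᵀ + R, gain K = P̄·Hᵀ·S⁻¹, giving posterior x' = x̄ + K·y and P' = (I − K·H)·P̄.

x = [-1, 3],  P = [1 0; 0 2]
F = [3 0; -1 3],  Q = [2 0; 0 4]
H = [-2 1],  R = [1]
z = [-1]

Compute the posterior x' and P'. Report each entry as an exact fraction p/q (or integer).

x̄ = F·x = [-3, 10]
P̄ = F·P·Fᵀ + Q = [11 -3; -3 23]
y = z − H·x̄ = [-17]
S = H·P̄·Hᵀ + R = [80]
K = P̄·Hᵀ·S⁻¹ = [-5/16; 29/80]
x' = x̄ + K·y = [37/16, 307/80]
P' = (I − K·H)·P̄ = [51/16 97/16; 97/16 999/80]

x' = [37/16, 307/80]
P' = [51/16 97/16; 97/16 999/80]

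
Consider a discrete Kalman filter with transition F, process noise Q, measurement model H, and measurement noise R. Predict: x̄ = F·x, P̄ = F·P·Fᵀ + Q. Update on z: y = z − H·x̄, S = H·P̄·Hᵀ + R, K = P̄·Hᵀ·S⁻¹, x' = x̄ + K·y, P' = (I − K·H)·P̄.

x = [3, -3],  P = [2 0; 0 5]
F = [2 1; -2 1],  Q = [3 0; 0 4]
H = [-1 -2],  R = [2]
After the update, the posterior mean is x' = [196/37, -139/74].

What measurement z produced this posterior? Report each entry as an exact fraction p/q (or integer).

z = [-2]

x̄ = F·x = [3, -9]
P̄ = F·P·Fᵀ + Q = [16 -3; -3 17]
S = H·P̄·Hᵀ + R = [74]
K = P̄·Hᵀ·S⁻¹ = [-5/37; -31/74]
x' − x̄ = [85/37, 527/74] = K·y
y = (KᵀK)⁻¹·Kᵀ·(x' − x̄) = [-17]
z = y + H·x̄ = [-17] + [15] = [-2]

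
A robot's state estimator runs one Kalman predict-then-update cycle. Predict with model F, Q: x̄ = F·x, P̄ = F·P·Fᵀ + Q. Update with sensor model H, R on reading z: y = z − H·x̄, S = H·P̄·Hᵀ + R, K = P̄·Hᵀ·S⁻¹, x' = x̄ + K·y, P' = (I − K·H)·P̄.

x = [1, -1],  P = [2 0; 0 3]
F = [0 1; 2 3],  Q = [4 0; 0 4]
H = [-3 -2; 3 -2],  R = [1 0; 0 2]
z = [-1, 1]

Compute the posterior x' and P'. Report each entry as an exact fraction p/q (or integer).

x̄ = F·x = [-1, -1]
P̄ = F·P·Fᵀ + Q = [7 9; 9 39]
y = z − H·x̄ = [-6, 2]
S = H·P̄·Hᵀ + R = [328 93; 93 113]
K = P̄·Hᵀ·S⁻¹ = [-4686/28415 4611/28415; -7122/28415 -6963/28415]
x' = x̄ + K·y = [8923/28415, 391/28415]
P' = (I − K·H)·P̄ = [2318/28415 -1134/28415; -1134/28415 5262/28415]

x' = [8923/28415, 391/28415]
P' = [2318/28415 -1134/28415; -1134/28415 5262/28415]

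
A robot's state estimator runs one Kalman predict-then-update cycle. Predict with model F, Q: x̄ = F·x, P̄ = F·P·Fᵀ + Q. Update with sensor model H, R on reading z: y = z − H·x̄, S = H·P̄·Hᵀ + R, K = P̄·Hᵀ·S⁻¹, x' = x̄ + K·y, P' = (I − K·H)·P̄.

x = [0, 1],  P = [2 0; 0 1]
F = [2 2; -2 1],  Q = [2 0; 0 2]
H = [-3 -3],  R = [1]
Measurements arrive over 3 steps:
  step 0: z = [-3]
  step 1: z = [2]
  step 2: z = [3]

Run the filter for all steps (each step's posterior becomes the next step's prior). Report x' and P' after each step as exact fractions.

step 0: x' = [46/59, 14/59], P' = [538/59 -534/59; -534/59 1073/118]
step 1: x' = [182352/91279, -243042/91279], P' = [217386/91279 -217120/91279; -217120/91279 226983/91279]
step 2: x' = [-6868344/10881473, -8664105/21762946], P' = [23712030/10881473 -23591162/10881473; -23591162/10881473 49348551/21762946]

step 0: x̄ = F·x = [2, 1]
step 0: P̄ = F·P·Fᵀ + Q = [14 -6; -6 11]
step 0: y = z − H·x̄ = [6]
step 0: S = H·P̄·Hᵀ + R = [118]
step 0: K = P̄·Hᵀ·S⁻¹ = [-12/59; -15/118]
step 0: x' = x̄ + K·y = [46/59, 14/59]
step 0: P' = (I − K·H)·P̄ = [538/59 -534/59; -534/59 1073/118]
step 1: x̄ = F·x = [120/59, -78/59]
step 1: P̄ = F·P·Fᵀ + Q = [144/59 -11/59; -11/59 9885/118]
step 1: y = z − H·x̄ = [244/59]
step 1: S = H·P̄·Hᵀ + R = [91279/118]
step 1: K = P̄·Hᵀ·S⁻¹ = [-798/91279; -29589/91279]
step 1: x' = x̄ + K·y = [182352/91279, -243042/91279]
step 1: P' = (I − K·H)·P̄ = [217386/91279 -217120/91279; -217120/91279 226983/91279]
step 2: x̄ = F·x = [-121380/91279, -607746/91279]
step 2: P̄ = F·P·Fᵀ + Q = [223074/91279 18662/91279; 18662/91279 2147565/91279]
step 2: y = z − H·x̄ = [-1913541/91279]
step 2: S = H·P̄·Hᵀ + R = [21762946/91279]
step 2: K = P̄·Hᵀ·S⁻¹ = [-362604/10881473; -6498681/21762946]
step 2: x' = x̄ + K·y = [-6868344/10881473, -8664105/21762946]
step 2: P' = (I − K·H)·P̄ = [23712030/10881473 -23591162/10881473; -23591162/10881473 49348551/21762946]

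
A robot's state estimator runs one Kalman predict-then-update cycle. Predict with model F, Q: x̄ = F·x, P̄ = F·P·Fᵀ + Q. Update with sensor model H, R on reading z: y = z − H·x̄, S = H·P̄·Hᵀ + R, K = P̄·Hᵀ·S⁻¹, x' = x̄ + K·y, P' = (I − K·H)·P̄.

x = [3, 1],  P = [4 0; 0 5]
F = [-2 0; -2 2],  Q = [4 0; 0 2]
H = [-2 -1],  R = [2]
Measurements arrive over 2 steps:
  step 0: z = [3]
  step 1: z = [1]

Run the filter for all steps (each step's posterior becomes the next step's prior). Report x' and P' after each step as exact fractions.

step 0: x' = [-47/23, 87/92], P' = [68/23 -122/23; -122/23 523/46]
step 1: x' = [30/37, -17345/6882], P' = [68/37 -120/37; -120/37 26180/3441]

step 0: x̄ = F·x = [-6, -4]
step 0: P̄ = F·P·Fᵀ + Q = [20 16; 16 38]
step 0: y = z − H·x̄ = [-13]
step 0: S = H·P̄·Hᵀ + R = [184]
step 0: K = P̄·Hᵀ·S⁻¹ = [-7/23; -35/92]
step 0: x' = x̄ + K·y = [-47/23, 87/92]
step 0: P' = (I − K·H)·P̄ = [68/23 -122/23; -122/23 523/46]
step 1: x̄ = F·x = [94/23, 275/46]
step 1: P̄ = F·P·Fᵀ + Q = [364/23 760/23; 760/23 2340/23]
step 1: y = z − H·x̄ = [697/46]
step 1: S = H·P̄·Hᵀ + R = [6882/23]
step 1: K = P̄·Hᵀ·S⁻¹ = [-8/37; -1930/3441]
step 1: x' = x̄ + K·y = [30/37, -17345/6882]
step 1: P' = (I − K·H)·P̄ = [68/37 -120/37; -120/37 26180/3441]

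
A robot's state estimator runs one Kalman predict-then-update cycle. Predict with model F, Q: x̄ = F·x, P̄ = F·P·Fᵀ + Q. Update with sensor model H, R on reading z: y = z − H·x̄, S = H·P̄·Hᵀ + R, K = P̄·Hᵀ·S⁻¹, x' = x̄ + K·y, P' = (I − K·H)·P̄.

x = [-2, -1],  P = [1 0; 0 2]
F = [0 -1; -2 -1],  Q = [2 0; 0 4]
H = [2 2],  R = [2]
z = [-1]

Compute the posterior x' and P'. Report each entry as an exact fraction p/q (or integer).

x' = [-41/37, 29/37]
P' = [76/37 -70/37; -70/37 82/37]

x̄ = F·x = [1, 5]
P̄ = F·P·Fᵀ + Q = [4 2; 2 10]
y = z − H·x̄ = [-13]
S = H·P̄·Hᵀ + R = [74]
K = P̄·Hᵀ·S⁻¹ = [6/37; 12/37]
x' = x̄ + K·y = [-41/37, 29/37]
P' = (I − K·H)·P̄ = [76/37 -70/37; -70/37 82/37]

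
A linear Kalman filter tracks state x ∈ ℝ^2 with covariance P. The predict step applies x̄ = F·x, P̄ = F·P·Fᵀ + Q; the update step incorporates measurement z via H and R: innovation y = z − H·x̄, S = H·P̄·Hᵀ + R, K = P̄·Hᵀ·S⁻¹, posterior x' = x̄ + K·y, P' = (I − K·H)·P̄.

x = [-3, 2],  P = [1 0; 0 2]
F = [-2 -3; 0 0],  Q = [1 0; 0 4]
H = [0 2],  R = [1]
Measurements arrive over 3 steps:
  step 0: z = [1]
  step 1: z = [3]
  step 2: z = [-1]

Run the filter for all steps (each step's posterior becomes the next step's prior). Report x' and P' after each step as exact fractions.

step 0: x̄ = F·x = [0, 0]
step 0: P̄ = F·P·Fᵀ + Q = [23 0; 0 4]
step 0: y = z − H·x̄ = [1]
step 0: S = H·P̄·Hᵀ + R = [17]
step 0: K = P̄·Hᵀ·S⁻¹ = [0; 8/17]
step 0: x' = x̄ + K·y = [0, 8/17]
step 0: P' = (I − K·H)·P̄ = [23 0; 0 4/17]
step 1: x̄ = F·x = [-24/17, 0]
step 1: P̄ = F·P·Fᵀ + Q = [1617/17 0; 0 4]
step 1: y = z − H·x̄ = [3]
step 1: S = H·P̄·Hᵀ + R = [17]
step 1: K = P̄·Hᵀ·S⁻¹ = [0; 8/17]
step 1: x' = x̄ + K·y = [-24/17, 24/17]
step 1: P' = (I − K·H)·P̄ = [1617/17 0; 0 4/17]
step 2: x̄ = F·x = [-24/17, 0]
step 2: P̄ = F·P·Fᵀ + Q = [6521/17 0; 0 4]
step 2: y = z − H·x̄ = [-1]
step 2: S = H·P̄·Hᵀ + R = [17]
step 2: K = P̄·Hᵀ·S⁻¹ = [0; 8/17]
step 2: x' = x̄ + K·y = [-24/17, -8/17]
step 2: P' = (I − K·H)·P̄ = [6521/17 0; 0 4/17]

step 0: x' = [0, 8/17], P' = [23 0; 0 4/17]
step 1: x' = [-24/17, 24/17], P' = [1617/17 0; 0 4/17]
step 2: x' = [-24/17, -8/17], P' = [6521/17 0; 0 4/17]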